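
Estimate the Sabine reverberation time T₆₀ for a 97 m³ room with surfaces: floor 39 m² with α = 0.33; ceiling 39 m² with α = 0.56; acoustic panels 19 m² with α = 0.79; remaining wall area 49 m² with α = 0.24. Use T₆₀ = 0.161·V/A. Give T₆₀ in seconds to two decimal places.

Total absorption A = 39·0.33 + 39·0.56 + 19·0.79 + 49·0.24 = 61.48 m² sabins.
T₆₀ = 0.161·V/A = 0.161·97/61.48 = 0.254 s.

0.25 s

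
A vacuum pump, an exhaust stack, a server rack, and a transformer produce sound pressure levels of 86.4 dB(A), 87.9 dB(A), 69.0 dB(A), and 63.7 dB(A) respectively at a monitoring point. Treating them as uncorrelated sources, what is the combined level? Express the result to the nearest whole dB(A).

90 dB(A)

Incoherent sources combine by intensity addition: L_total = 10·log₁₀(Σ 10^(L_i/10)).
Σ 10^(L/10) = 10^(86.4/10) + 10^(87.9/10) + 10^(69.0/10) + 10^(63.7/10) = 1.063e+09.
L_total = 10·log₁₀(1.063e+09) = 90.27 dB(A).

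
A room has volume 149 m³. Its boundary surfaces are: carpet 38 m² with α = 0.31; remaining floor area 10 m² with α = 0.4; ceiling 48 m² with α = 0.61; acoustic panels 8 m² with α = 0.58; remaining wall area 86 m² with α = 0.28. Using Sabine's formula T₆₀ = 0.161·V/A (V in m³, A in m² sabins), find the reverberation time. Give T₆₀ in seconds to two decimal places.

A = Σ Sᵢαᵢ = 38·0.31 + 10·0.4 + 48·0.61 + 8·0.58 + 86·0.28 = 73.78 m².
T₆₀ = 0.161·V/A = 0.161·149/73.78 = 0.325 s.

0.33 s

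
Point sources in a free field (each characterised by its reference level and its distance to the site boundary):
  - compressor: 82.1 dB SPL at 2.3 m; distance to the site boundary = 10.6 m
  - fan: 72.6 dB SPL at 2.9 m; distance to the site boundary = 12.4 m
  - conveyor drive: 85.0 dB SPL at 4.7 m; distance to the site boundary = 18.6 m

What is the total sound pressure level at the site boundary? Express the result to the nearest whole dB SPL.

75 dB SPL

First find each source's level at the receiver (point-source: −20·log₁₀(r/r_ref)), then combine on an intensity basis.
compressor: 82.1 − 20·log₁₀(10.6/2.3) = 82.1 − 13.27 = 68.83 dB SPL.
fan: 72.6 − 20·log₁₀(12.4/2.9) = 72.6 − 12.62 = 59.98 dB SPL.
conveyor drive: 85.0 − 20·log₁₀(18.6/4.7) = 85.0 − 11.95 = 73.05 dB SPL.
Σ 10^(L/10) = 2.882e+07 → L_total = 10·log₁₀(2.882e+07) = 74.60 dB SPL.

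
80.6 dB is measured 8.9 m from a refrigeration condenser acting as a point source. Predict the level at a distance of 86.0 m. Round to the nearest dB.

61 dB

Point-source attenuation: ΔL = 20·log₁₀(r₂/r₁) = 20·log₁₀(86.0/8.9) = 19.702 dB.
L₂ = 80.6 − 20·log₁₀(86.0/8.9) = 80.6 − 19.702 = 60.90 dB.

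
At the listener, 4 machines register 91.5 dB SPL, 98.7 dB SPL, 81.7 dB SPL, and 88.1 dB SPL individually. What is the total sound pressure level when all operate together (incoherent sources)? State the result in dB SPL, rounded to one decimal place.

For uncorrelated sources the intensities add, so convert each level to linear form, sum, and take 10·log₁₀ of the total.
Σ 10^(L/10) = 10^(91.5/10) + 10^(98.7/10) + 10^(81.7/10) + 10^(88.1/10) = 9.619e+09.
L_total = 10·log₁₀(9.619e+09) = 99.83 dB SPL.

99.8 dB SPL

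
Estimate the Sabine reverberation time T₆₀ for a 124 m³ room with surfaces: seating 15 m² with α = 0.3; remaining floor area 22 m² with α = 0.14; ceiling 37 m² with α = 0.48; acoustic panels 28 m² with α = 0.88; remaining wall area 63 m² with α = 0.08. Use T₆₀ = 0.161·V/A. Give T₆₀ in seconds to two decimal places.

Total absorption A = 15·0.3 + 22·0.14 + 37·0.48 + 28·0.88 + 63·0.08 = 55.02 m² sabins.
T₆₀ = 0.161 × 124 / 55.02 = 0.363 s.

0.36 s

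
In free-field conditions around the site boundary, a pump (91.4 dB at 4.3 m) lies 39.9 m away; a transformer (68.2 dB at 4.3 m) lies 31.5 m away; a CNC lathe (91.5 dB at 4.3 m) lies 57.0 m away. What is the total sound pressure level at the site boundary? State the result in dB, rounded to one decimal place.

73.8 dB

First find each source's level at the receiver (point-source: −20·log₁₀(r/r_ref)), then combine on an intensity basis.
pump: 91.4 − 20·log₁₀(39.9/4.3) = 91.4 − 19.35 = 72.05 dB.
transformer: 68.2 − 20·log₁₀(31.5/4.3) = 68.2 − 17.30 = 50.90 dB.
CNC lathe: 91.5 − 20·log₁₀(57.0/4.3) = 91.5 − 22.45 = 69.05 dB.
Σ 10^(L/10) = 2.419e+07 → L_total = 10·log₁₀(2.419e+07) = 73.84 dB.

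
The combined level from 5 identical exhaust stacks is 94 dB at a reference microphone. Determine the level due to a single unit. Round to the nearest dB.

5 equal contributions raise the level by 10·log₁₀ 5 = 6.990 dB, so each unit alone gives 94 − 6.990.

87 dB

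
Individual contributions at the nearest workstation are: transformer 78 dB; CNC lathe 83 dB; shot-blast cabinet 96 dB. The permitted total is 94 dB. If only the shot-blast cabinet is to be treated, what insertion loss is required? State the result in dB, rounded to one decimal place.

2.5 dB

Everything except the shot-blast cabinet sums to 10^(78/10) + 10^(83/10) = 2.626e+08 in linear terms, 84.19 dB.
The limit corresponds to 10^(94/10) = 2.512e+09; subtracting the fixed part leaves 2.249e+09 for the shot-blast cabinet, i.e. 93.52 dB.
So the shot-blast cabinet must be reduced from 96 to 93.52 dB: IL = 2.48 dB.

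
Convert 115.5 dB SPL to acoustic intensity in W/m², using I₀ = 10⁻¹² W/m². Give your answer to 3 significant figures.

L = 10·log₁₀(I/I₀) ⇒ I = I₀·10^(L/10) = 10⁻¹² × 10^11.55.

0.355 W/m²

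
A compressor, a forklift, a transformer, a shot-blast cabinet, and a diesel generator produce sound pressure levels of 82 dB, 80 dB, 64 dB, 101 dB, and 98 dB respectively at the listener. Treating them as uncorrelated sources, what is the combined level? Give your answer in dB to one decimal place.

Incoherent sources combine by intensity addition: L_total = 10·log₁₀(Σ 10^(L_i/10)).
Σ 10^(L/10) = 10^(82/10) + 10^(80/10) + 10^(64/10) + 10^(101/10) + 10^(98/10) = 1.916e+10.
L_total = 10·log₁₀(1.916e+10) = 102.82 dB.

102.8 dB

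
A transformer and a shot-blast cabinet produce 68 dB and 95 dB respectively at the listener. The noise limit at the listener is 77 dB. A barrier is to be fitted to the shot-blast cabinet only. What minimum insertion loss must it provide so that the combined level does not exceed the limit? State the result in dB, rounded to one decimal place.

Fixed contribution from the other source: Σ 10^(L/10) = 10^(68/10) = 6.310e+06 (68.00 dB).
To meet 77 dB overall, the treated shot-blast cabinet may contribute at most 10^(77/10) − 6.310e+06 = 4.381e+07, i.e. 76.42 dB.
So the shot-blast cabinet must be reduced from 95 to 76.42 dB: IL = 18.58 dB.

18.6 dB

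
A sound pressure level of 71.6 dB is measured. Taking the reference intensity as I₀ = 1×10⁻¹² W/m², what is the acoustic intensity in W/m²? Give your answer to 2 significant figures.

L = 10·log₁₀(I/I₀) ⇒ I = I₀·10^(L/10) = 10⁻¹² × 10^7.16.

1.4e-05 W/m²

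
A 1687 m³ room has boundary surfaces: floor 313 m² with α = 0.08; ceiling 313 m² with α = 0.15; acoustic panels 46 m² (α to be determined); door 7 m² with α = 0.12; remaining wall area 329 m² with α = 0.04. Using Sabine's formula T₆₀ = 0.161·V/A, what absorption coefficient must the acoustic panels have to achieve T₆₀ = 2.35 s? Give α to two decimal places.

0.64

From T₆₀ = 0.161·V/A, the target T₆₀ = 2.35 s needs A = 0.161·1687/2.35 = 115.58 m².
Absorption from the other surfaces = 313·0.08 + 313·0.15 + 7·0.12 + 329·0.04 = 85.99 m², so the acoustic panels must supply 29.59 m² over 46 m².
α = 29.59/46 = 0.643.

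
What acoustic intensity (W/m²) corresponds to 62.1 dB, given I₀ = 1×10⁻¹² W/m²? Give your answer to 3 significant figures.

1.62e-06 W/m²

I/I₀ = 10^(62.1/10) = 1.622e+06, so I = 1.622e+06 × 10⁻¹² W/m².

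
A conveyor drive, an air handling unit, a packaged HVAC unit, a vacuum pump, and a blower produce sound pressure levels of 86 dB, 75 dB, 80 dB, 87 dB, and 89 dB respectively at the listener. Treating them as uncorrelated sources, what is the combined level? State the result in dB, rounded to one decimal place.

For uncorrelated sources the intensities add, so convert each level to linear form, sum, and take 10·log₁₀ of the total.
Σ 10^(L/10) = 10^(86/10) + 10^(75/10) + 10^(80/10) + 10^(87/10) + 10^(89/10) = 1.825e+09.
L_total = 10·log₁₀(1.825e+09) = 92.61 dB.

92.6 dB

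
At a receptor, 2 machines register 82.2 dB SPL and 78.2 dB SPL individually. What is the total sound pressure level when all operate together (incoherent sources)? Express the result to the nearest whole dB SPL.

84 dB SPL

Incoherent sources combine by intensity addition: L_total = 10·log₁₀(Σ 10^(L_i/10)).
Σ 10^(L/10) = 10^(82.2/10) + 10^(78.2/10) = 2.320e+08.
L_total = 10·log₁₀(2.320e+08) = 83.66 dB SPL.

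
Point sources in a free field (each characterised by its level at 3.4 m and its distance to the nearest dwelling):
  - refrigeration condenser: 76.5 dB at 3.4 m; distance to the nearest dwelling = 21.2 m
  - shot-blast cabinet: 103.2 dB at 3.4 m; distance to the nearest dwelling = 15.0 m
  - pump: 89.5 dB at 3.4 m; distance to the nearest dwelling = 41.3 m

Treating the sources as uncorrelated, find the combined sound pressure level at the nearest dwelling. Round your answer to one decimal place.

Apply inverse-square spreading to bring every level to the receiver, then sum 10^(L/10).
refrigeration condenser: 76.5 − 20·log₁₀(21.2/3.4) = 76.5 − 15.90 = 60.60 dB.
shot-blast cabinet: 103.2 − 20·log₁₀(15.0/3.4) = 103.2 − 12.89 = 90.31 dB.
pump: 89.5 − 20·log₁₀(41.3/3.4) = 89.5 − 21.69 = 67.81 dB.
Σ 10^(L/10) = 1.081e+09 → L_total = 10·log₁₀(1.081e+09) = 90.34 dB.

90.3 dB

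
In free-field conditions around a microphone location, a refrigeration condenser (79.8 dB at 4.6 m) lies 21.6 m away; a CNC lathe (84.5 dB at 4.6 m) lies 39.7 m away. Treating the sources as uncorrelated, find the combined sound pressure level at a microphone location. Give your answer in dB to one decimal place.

69.1 dB

Apply inverse-square spreading to bring every level to the receiver, then sum 10^(L/10).
refrigeration condenser: 79.8 − 20·log₁₀(21.6/4.6) = 79.8 − 13.43 = 66.37 dB.
CNC lathe: 84.5 − 20·log₁₀(39.7/4.6) = 84.5 − 18.72 = 65.78 dB.
Σ 10^(L/10) = 8.115e+06 → L_total = 10·log₁₀(8.115e+06) = 69.09 dB.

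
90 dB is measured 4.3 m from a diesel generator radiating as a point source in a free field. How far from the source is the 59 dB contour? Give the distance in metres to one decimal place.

For a point source L₁ − L₂ = 20·log₁₀(r₂/r₁), so r₂ = r₁·10^((L₁−L₂)/20).
r₂ = 4.3·10^((90−59)/20) = 4.3·10^(31.0/20) = 152.57 m.

152.6 m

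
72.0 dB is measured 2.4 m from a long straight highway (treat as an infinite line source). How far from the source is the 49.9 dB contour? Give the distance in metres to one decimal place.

The 22.1 dB drop corresponds to a distance ratio of 10^(22.1/10) for a line source.
r₂ = 2.4·10^((72.0−49.9)/10) = 2.4·10^(22.1/10) = 389.23 m.

389.2 m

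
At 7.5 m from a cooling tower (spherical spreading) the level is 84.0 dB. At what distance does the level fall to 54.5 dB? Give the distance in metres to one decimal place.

223.9 m

Point-source spreading drops the level by 20·log₁₀(r₂/r₁); inverting, r₂/r₁ = 10^(ΔL/20).
r₂ = 7.5·10^((84.0−54.5)/20) = 7.5·10^(29.5/20) = 223.90 m.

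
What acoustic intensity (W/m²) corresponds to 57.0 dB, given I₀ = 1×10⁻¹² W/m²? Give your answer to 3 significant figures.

I = I₀·10^(L/10) = 10⁻¹² × 10^(57.0/10) = 10^(-6.300).

5.01e-07 W/m²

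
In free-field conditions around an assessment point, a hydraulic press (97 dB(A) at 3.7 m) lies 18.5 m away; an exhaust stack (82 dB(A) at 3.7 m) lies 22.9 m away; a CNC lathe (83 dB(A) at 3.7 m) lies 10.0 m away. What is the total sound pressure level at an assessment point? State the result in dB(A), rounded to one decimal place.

First find each source's level at the receiver (point-source: −20·log₁₀(r/r_ref)), then combine on an intensity basis.
hydraulic press: 97 − 20·log₁₀(18.5/3.7) = 97 − 13.98 = 83.02 dB(A).
exhaust stack: 82 − 20·log₁₀(22.9/3.7) = 82 − 15.83 = 66.17 dB(A).
CNC lathe: 83 − 20·log₁₀(10.0/3.7) = 83 − 8.64 = 74.36 dB(A).
Σ 10^(L/10) = 2.319e+08 → L_total = 10·log₁₀(2.319e+08) = 83.65 dB(A).

83.7 dB(A)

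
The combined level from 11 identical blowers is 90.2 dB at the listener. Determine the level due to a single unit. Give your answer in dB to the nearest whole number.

80 dB

For N identical incoherent sources L_total = L₁ + 10·log₁₀ N, so L₁ = 90.2 − 10·log₁₀(11) = 90.2 − 10.414.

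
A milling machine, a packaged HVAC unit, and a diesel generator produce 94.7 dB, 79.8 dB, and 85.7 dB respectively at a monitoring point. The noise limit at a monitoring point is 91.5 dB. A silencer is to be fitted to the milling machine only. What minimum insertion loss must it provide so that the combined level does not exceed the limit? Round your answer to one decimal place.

4.9 dB

The untreated sources together contribute 10^(79.8/10) + 10^(85.7/10) = 4.670e+08, i.e. 86.69 dB.
The limit corresponds to 10^(91.5/10) = 1.413e+09; subtracting the fixed part leaves 9.455e+08 for the milling machine, i.e. 89.76 dB.
So the milling machine must be reduced from 94.7 to 89.76 dB: IL = 4.94 dB.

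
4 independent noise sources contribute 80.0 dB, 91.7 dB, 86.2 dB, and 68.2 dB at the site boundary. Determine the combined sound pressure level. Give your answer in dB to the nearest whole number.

93 dB

Incoherent sources combine by intensity addition: L_total = 10·log₁₀(Σ 10^(L_i/10)).
Σ 10^(L/10) = 10^(80.0/10) + 10^(91.7/10) + 10^(86.2/10) + 10^(68.2/10) = 2.003e+09.
L_total = 10·log₁₀(2.003e+09) = 93.02 dB.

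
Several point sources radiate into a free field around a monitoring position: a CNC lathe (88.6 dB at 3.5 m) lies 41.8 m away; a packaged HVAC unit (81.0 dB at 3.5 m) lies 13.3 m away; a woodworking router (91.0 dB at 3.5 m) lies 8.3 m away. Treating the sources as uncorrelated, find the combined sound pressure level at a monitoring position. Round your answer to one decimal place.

83.8 dB

First find each source's level at the receiver (point-source: −20·log₁₀(r/r_ref)), then combine on an intensity basis.
CNC lathe: 88.6 − 20·log₁₀(41.8/3.5) = 88.6 − 21.54 = 67.06 dB.
packaged HVAC unit: 81.0 − 20·log₁₀(13.3/3.5) = 81.0 − 11.60 = 69.40 dB.
woodworking router: 91.0 − 20·log₁₀(8.3/3.5) = 91.0 − 7.50 = 83.50 dB.
Σ 10^(L/10) = 2.377e+08 → L_total = 10·log₁₀(2.377e+08) = 83.76 dB.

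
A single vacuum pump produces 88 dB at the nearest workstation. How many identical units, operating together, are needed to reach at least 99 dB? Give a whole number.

N identical sources give L₁ + 10·log₁₀ N, so require 10·log₁₀ N ≥ 99 − 88 = 11.0 dB.
N ≥ 10^(11.0/10) = 12.589, so N = 13.

13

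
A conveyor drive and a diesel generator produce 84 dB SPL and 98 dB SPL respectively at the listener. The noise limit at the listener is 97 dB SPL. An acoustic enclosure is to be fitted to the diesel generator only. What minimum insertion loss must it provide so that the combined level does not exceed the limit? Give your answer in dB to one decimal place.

1.2 dB

Fixed contribution from the other source: Σ 10^(L/10) = 10^(84/10) = 2.512e+08 (84.00 dB SPL).
The limit corresponds to 10^(97/10) = 5.012e+09; subtracting the fixed part leaves 4.761e+09 for the diesel generator, i.e. 96.78 dB SPL.
Required insertion loss = 98 − 96.78 = 1.22 dB.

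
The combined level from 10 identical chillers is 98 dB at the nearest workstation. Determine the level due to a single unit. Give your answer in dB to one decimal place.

Dividing the total intensity by 10 lowers the level by 10·log₁₀ 10 = 10.000 dB: L₁ = 98 − 10.000.

88.0 dB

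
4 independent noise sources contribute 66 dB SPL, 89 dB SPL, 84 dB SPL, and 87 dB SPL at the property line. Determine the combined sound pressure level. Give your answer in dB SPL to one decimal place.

Incoherent sources combine by intensity addition: L_total = 10·log₁₀(Σ 10^(L_i/10)).
Σ 10^(L/10) = 10^(66/10) + 10^(89/10) + 10^(84/10) + 10^(87/10) = 1.551e+09.
L_total = 10·log₁₀(1.551e+09) = 91.91 dB SPL.

91.9 dB SPL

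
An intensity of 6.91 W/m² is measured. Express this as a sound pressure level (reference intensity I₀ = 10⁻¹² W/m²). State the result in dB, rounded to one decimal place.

L = 10·log₁₀(I/I₀) = 10·log₁₀(6.91/10⁻¹²) = 10·log₁₀(6.91×10^12).
L = 10·(0.8395 + 12) = 128.39 dB.

128.4 dB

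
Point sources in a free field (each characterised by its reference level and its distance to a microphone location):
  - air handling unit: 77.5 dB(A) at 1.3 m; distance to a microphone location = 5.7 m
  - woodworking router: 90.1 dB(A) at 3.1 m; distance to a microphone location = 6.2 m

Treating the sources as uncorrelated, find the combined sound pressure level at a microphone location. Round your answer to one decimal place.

84.1 dB(A)

Propagate each source to the receiver with L = L_ref − 20·log₁₀(r/r_ref), then add intensities.
air handling unit: 77.5 − 20·log₁₀(5.7/1.3) = 77.5 − 12.84 = 64.66 dB(A).
woodworking router: 90.1 − 20·log₁₀(6.2/3.1) = 90.1 − 6.02 = 84.08 dB(A).
Σ 10^(L/10) = 2.587e+08 → L_total = 10·log₁₀(2.587e+08) = 84.13 dB(A).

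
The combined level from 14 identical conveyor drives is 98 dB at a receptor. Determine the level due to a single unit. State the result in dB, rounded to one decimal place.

14 equal contributions raise the level by 10·log₁₀ 14 = 11.461 dB, so each unit alone gives 98 − 11.461.

86.5 dB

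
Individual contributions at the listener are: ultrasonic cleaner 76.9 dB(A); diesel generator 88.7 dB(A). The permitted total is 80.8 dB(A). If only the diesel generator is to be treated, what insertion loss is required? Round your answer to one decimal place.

10.2 dB

Fixed contribution from the other source: Σ 10^(L/10) = 10^(76.9/10) = 4.898e+07 (76.90 dB(A)).
To meet 80.8 dB(A) overall, the treated diesel generator may contribute at most 10^(80.8/10) − 4.898e+07 = 7.125e+07, i.e. 78.53 dB(A).
Required insertion loss = 88.7 − 78.53 = 10.17 dB.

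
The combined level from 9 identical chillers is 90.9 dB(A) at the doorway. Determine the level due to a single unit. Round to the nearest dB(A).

81 dB(A)

Dividing the total intensity by 9 lowers the level by 10·log₁₀ 9 = 9.542 dB: L₁ = 90.9 − 9.542.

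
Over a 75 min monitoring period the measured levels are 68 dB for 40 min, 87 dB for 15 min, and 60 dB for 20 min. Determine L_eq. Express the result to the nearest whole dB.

The energy average is taken in the linear domain: L_eq = 10·log₁₀[(Σ tᵢ·10^(Lᵢ/10))/T], T = 75 min.
Σ tᵢ·10^(Lᵢ/10) = 40·10^(68/10) + 15·10^(87/10) + 20·10^(60/10) = 7.790e+09.
L_eq = 10·log₁₀(7.790e+09/75) = 80.16 dB.

80 dB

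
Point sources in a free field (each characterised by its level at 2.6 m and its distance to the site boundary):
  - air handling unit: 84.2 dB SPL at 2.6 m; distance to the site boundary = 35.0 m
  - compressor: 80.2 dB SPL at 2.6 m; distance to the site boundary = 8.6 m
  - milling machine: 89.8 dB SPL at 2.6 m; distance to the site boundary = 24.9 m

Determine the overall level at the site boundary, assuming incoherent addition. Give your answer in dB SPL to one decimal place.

First find each source's level at the receiver (point-source: −20·log₁₀(r/r_ref)), then combine on an intensity basis.
air handling unit: 84.2 − 20·log₁₀(35.0/2.6) = 84.2 − 22.58 = 61.62 dB SPL.
compressor: 80.2 − 20·log₁₀(8.6/2.6) = 80.2 − 10.39 = 69.81 dB SPL.
milling machine: 89.8 − 20·log₁₀(24.9/2.6) = 89.8 − 19.62 = 70.18 dB SPL.
Σ 10^(L/10) = 2.143e+07 → L_total = 10·log₁₀(2.143e+07) = 73.31 dB SPL.

73.3 dB SPL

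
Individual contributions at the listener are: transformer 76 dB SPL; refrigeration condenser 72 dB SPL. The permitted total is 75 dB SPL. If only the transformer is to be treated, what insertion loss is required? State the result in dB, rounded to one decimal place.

Fixed contribution from the other source: Σ 10^(L/10) = 10^(72/10) = 1.585e+07 (72.00 dB SPL).
To meet 75 dB SPL overall, the treated transformer may contribute at most 10^(75/10) − 1.585e+07 = 1.577e+07, i.e. 71.98 dB SPL.
Required insertion loss = 76 − 71.98 = 4.02 dB.

4.0 dB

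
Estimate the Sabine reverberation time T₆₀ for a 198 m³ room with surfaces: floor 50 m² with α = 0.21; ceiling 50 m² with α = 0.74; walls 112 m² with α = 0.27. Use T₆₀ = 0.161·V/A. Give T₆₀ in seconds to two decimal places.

Total absorption A = 50·0.21 + 50·0.74 + 112·0.27 = 77.74 m² sabins.
T₆₀ = 0.161·V/A = 0.161·198/77.74 = 0.410 s.

0.41 s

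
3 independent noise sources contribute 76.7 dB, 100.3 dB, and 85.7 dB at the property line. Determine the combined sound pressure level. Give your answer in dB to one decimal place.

For uncorrelated sources the intensities add, so convert each level to linear form, sum, and take 10·log₁₀ of the total.
Σ 10^(L/10) = 10^(76.7/10) + 10^(100.3/10) + 10^(85.7/10) = 1.113e+10.
L_total = 10·log₁₀(1.113e+10) = 100.47 dB.

100.5 dB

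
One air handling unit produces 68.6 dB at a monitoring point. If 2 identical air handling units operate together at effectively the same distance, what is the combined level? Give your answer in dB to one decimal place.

71.6 dB

With 2 equal, uncorrelated contributions the intensity is 2× that of one unit, giving a rise of 10·log₁₀ 2.
L_total = 68.6 + 10·log₁₀(2) = 68.6 + 3.010 = 71.61 dB.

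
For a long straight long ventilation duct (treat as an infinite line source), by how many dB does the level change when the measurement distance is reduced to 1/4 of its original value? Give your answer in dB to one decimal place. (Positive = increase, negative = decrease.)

+6.0 dB

With cylindrical spreading the level changes by −10·log₁₀(r₂/r₁).
ΔL = −10·log₁₀(0.25) = +6.02 dB.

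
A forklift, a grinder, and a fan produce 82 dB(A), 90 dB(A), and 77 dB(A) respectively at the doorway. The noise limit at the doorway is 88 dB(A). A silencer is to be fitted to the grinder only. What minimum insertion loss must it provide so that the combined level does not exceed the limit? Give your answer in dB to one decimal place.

The untreated sources together contribute 10^(82/10) + 10^(77/10) = 2.086e+08, i.e. 83.19 dB(A).
To meet 88 dB(A) overall, the treated grinder may contribute at most 10^(88/10) − 2.086e+08 = 4.223e+08, i.e. 86.26 dB(A).
So the grinder must be reduced from 90 to 86.26 dB(A): IL = 3.74 dB.

3.7 dB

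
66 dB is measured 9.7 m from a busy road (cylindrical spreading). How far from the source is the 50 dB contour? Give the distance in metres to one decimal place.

Line-source spreading drops the level by 10·log₁₀(r₂/r₁); inverting, r₂/r₁ = 10^(ΔL/10).
r₂ = 9.7·10^((66−50)/10) = 9.7·10^(16.0/10) = 386.16 m.

386.2 m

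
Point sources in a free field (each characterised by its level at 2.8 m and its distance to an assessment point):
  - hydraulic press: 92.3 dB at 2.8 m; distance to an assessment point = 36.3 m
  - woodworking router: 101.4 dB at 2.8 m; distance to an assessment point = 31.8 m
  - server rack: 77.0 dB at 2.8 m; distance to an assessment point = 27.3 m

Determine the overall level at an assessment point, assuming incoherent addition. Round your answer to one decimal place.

First find each source's level at the receiver (point-source: −20·log₁₀(r/r_ref)), then combine on an intensity basis.
hydraulic press: 92.3 − 20·log₁₀(36.3/2.8) = 92.3 − 22.25 = 70.05 dB.
woodworking router: 101.4 − 20·log₁₀(31.8/2.8) = 101.4 − 21.11 = 80.29 dB.
server rack: 77.0 − 20·log₁₀(27.3/2.8) = 77.0 − 19.78 = 57.22 dB.
Σ 10^(L/10) = 1.177e+08 → L_total = 10·log₁₀(1.177e+08) = 80.71 dB.

80.7 dB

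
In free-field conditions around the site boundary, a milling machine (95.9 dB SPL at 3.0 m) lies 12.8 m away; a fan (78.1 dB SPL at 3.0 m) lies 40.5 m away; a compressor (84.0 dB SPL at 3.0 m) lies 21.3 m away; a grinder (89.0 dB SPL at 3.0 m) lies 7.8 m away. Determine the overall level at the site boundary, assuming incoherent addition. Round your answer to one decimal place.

85.3 dB SPL

First find each source's level at the receiver (point-source: −20·log₁₀(r/r_ref)), then combine on an intensity basis.
milling machine: 95.9 − 20·log₁₀(12.8/3.0) = 95.9 − 12.60 = 83.30 dB SPL.
fan: 78.1 − 20·log₁₀(40.5/3.0) = 78.1 − 22.61 = 55.49 dB SPL.
compressor: 84.0 − 20·log₁₀(21.3/3.0) = 84.0 − 17.03 = 66.97 dB SPL.
grinder: 89.0 − 20·log₁₀(7.8/3.0) = 89.0 − 8.30 = 80.70 dB SPL.
Σ 10^(L/10) = 3.366e+08 → L_total = 10·log₁₀(3.366e+08) = 85.27 dB SPL.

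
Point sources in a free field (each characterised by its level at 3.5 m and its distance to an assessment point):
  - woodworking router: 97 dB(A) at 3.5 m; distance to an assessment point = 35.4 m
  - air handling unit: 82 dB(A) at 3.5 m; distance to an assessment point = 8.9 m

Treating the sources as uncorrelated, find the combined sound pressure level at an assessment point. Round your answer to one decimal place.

78.7 dB(A)

First find each source's level at the receiver (point-source: −20·log₁₀(r/r_ref)), then combine on an intensity basis.
woodworking router: 97 − 20·log₁₀(35.4/3.5) = 97 − 20.10 = 76.90 dB(A).
air handling unit: 82 − 20·log₁₀(8.9/3.5) = 82 − 8.11 = 73.89 dB(A).
Σ 10^(L/10) = 7.350e+07 → L_total = 10·log₁₀(7.350e+07) = 78.66 dB(A).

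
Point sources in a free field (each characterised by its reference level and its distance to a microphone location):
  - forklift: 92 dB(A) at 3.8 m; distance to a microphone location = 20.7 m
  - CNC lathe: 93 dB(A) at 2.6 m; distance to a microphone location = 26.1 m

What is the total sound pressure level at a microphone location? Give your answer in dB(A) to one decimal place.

78.6 dB(A)

Apply inverse-square spreading to bring every level to the receiver, then sum 10^(L/10).
forklift: 92 − 20·log₁₀(20.7/3.8) = 92 − 14.72 = 77.28 dB(A).
CNC lathe: 93 − 20·log₁₀(26.1/2.6) = 93 − 20.03 = 72.97 dB(A).
Σ 10^(L/10) = 7.321e+07 → L_total = 10·log₁₀(7.321e+07) = 78.65 dB(A).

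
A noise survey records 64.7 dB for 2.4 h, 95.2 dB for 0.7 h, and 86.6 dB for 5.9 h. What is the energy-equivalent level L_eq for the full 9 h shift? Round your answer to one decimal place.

The energy average is taken in the linear domain: L_eq = 10·log₁₀[(Σ tᵢ·10^(Lᵢ/10))/T], T = 9 h.
Σ tᵢ·10^(Lᵢ/10) = 2.4·10^(64.7/10) + 0.7·10^(95.2/10) + 5.9·10^(86.6/10) = 5.022e+09.
L_eq = 10·log₁₀(5.022e+09/9) = 87.47 dB.

87.5 dB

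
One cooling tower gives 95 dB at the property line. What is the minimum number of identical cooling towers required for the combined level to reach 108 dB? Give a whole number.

20

N identical sources give L₁ + 10·log₁₀ N, so require 10·log₁₀ N ≥ 108 − 95 = 13.0 dB.
N ≥ 10^(13.0/10) = 19.953, so N = 20.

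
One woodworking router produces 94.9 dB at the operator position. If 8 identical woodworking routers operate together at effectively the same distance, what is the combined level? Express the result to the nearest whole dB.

104 dB

N identical incoherent sources raise the level by 10·log₁₀ N.
L_total = 94.9 + 10·log₁₀(8) = 94.9 + 9.031 = 103.93 dB.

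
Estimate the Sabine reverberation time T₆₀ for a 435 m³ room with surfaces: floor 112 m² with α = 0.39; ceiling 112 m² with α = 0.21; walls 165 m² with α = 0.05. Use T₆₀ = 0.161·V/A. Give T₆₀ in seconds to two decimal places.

0.93 s

Total absorption A = 112·0.39 + 112·0.21 + 165·0.05 = 75.45 m² sabins.
T₆₀ = 0.161 × 435 / 75.45 = 0.928 s.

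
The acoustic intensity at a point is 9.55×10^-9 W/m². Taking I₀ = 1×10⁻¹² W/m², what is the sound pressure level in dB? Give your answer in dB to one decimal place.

Dividing by I₀ shifts the exponent by 12: I/I₀ = 9.55×10^3.
L = 10·(0.9800 + 3) = 39.80 dB.

39.8 dB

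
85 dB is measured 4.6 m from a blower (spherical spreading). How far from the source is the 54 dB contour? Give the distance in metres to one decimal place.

163.2 m

Point-source spreading drops the level by 20·log₁₀(r₂/r₁); inverting, r₂/r₁ = 10^(ΔL/20).
r₂ = 4.6·10^((85−54)/20) = 4.6·10^(31.0/20) = 163.21 m.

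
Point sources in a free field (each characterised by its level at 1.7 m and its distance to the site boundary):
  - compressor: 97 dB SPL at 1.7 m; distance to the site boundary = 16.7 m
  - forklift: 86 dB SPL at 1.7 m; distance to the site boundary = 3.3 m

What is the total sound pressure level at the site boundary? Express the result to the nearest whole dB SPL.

Apply inverse-square spreading to bring every level to the receiver, then sum 10^(L/10).
compressor: 97 − 20·log₁₀(16.7/1.7) = 97 − 19.85 = 77.15 dB SPL.
forklift: 86 − 20·log₁₀(3.3/1.7) = 86 − 5.76 = 80.24 dB SPL.
Σ 10^(L/10) = 1.576e+08 → L_total = 10·log₁₀(1.576e+08) = 81.98 dB SPL.

82 dB SPL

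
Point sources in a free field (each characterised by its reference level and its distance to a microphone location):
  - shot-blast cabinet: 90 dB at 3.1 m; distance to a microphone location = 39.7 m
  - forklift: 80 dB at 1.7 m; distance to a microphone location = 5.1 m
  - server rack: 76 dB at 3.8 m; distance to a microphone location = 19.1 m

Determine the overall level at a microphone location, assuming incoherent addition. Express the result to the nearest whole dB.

First find each source's level at the receiver (point-source: −20·log₁₀(r/r_ref)), then combine on an intensity basis.
shot-blast cabinet: 90 − 20·log₁₀(39.7/3.1) = 90 − 22.15 = 67.85 dB.
forklift: 80 − 20·log₁₀(5.1/1.7) = 80 − 9.54 = 70.46 dB.
server rack: 76 − 20·log₁₀(19.1/3.8) = 76 − 14.02 = 61.98 dB.
Σ 10^(L/10) = 1.878e+07 → L_total = 10·log₁₀(1.878e+07) = 72.74 dB.

73 dB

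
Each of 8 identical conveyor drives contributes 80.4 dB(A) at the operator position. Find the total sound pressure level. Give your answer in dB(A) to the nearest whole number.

N identical incoherent sources raise the level by 10·log₁₀ N.
L_total = 80.4 + 10·log₁₀(8) = 80.4 + 9.031 = 89.43 dB(A).

89 dB(A)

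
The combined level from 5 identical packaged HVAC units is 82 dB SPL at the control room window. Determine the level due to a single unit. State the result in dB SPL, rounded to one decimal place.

5 equal contributions raise the level by 10·log₁₀ 5 = 6.990 dB, so each unit alone gives 82 − 6.990.

75.0 dB SPL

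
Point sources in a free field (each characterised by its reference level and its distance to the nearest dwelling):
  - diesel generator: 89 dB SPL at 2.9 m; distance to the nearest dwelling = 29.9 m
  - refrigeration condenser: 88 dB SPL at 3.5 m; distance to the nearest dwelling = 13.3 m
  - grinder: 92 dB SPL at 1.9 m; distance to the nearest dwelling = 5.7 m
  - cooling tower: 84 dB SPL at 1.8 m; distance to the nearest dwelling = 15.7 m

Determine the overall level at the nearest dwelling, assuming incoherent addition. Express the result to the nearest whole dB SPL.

84 dB SPL

Apply inverse-square spreading to bring every level to the receiver, then sum 10^(L/10).
diesel generator: 89 − 20·log₁₀(29.9/2.9) = 89 − 20.27 = 68.73 dB SPL.
refrigeration condenser: 88 − 20·log₁₀(13.3/3.5) = 88 − 11.60 = 76.40 dB SPL.
grinder: 92 − 20·log₁₀(5.7/1.9) = 92 − 9.54 = 82.46 dB SPL.
cooling tower: 84 − 20·log₁₀(15.7/1.8) = 84 − 18.81 = 65.19 dB SPL.
Σ 10^(L/10) = 2.306e+08 → L_total = 10·log₁₀(2.306e+08) = 83.63 dB SPL.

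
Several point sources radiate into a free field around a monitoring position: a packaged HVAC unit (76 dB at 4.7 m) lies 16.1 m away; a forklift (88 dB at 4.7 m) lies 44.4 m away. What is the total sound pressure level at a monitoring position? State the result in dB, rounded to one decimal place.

Propagate each source to the receiver with L = L_ref − 20·log₁₀(r/r_ref), then add intensities.
packaged HVAC unit: 76 − 20·log₁₀(16.1/4.7) = 76 − 10.69 = 65.31 dB.
forklift: 88 − 20·log₁₀(44.4/4.7) = 88 − 19.51 = 68.49 dB.
Σ 10^(L/10) = 1.046e+07 → L_total = 10·log₁₀(1.046e+07) = 70.20 dB.

70.2 dB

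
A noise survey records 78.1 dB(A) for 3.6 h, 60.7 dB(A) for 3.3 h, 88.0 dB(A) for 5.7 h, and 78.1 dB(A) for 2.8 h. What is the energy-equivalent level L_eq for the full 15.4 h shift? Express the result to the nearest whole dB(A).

84 dB(A)

The energy average is taken in the linear domain: L_eq = 10·log₁₀[(Σ tᵢ·10^(Lᵢ/10))/T], T = 15.4 h.
Σ tᵢ·10^(Lᵢ/10) = 3.6·10^(78.1/10) + 3.3·10^(60.7/10) + 5.7·10^(88.0/10) + 2.8·10^(78.1/10) = 4.014e+09.
L_eq = 10·log₁₀(4.014e+09/15.4) = 84.16 dB(A).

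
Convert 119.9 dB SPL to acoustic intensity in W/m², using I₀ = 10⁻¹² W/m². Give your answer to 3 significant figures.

0.977 W/m²

I = I₀·10^(L/10) = 10⁻¹² × 10^(119.9/10) = 10^(-0.010).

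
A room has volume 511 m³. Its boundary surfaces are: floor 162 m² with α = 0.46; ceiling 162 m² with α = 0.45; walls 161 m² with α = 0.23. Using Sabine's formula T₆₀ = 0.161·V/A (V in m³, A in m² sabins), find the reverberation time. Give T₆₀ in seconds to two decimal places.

A = Σ Sᵢαᵢ = 162·0.46 + 162·0.45 + 161·0.23 = 184.45 m².
T₆₀ = 0.161·V/A = 0.161·511/184.45 = 0.446 s.

0.45 s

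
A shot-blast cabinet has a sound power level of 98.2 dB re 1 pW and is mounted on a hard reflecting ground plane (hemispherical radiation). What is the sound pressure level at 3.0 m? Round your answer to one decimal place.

Free-field hemispherical radiation: L_p = L_w − 10·log₁₀(2π·r²), r = 3.0 m.
2π·r² = 56.55 m², 10·log₁₀ of that is 17.524 dB.
L_p = 98.2 − 17.524 = 80.68 dB.

80.7 dB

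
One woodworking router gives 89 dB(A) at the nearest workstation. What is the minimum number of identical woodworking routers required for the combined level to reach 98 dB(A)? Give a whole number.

N identical sources give L₁ + 10·log₁₀ N, so require 10·log₁₀ N ≥ 98 − 89 = 9.0 dB.
N ≥ 10^(9.0/10) = 7.943, so N = 8.

8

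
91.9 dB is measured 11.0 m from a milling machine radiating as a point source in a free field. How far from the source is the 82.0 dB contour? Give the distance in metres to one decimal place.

34.4 m

For a point source L₁ − L₂ = 20·log₁₀(r₂/r₁), so r₂ = r₁·10^((L₁−L₂)/20).
r₂ = 11.0·10^((91.9−82.0)/20) = 11.0·10^(9.9/20) = 34.39 m.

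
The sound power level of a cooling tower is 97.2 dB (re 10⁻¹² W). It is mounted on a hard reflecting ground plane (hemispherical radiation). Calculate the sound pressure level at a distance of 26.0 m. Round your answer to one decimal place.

60.9 dB

The power spreads over a hemisphere of area 2π·r², so L_p = L_w − 10·log₁₀(2π·r²).
2π·r² = 4247 m², 10·log₁₀ of that is 36.281 dB.
L_p = 97.2 − 36.281 = 60.92 dB.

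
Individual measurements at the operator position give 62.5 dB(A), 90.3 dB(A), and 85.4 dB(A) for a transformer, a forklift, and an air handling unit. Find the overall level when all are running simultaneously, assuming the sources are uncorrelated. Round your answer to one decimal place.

91.5 dB(A)

Incoherent sources combine by intensity addition: L_total = 10·log₁₀(Σ 10^(L_i/10)).
Σ 10^(L/10) = 10^(62.5/10) + 10^(90.3/10) + 10^(85.4/10) = 1.420e+09.
L_total = 10·log₁₀(1.420e+09) = 91.52 dB(A).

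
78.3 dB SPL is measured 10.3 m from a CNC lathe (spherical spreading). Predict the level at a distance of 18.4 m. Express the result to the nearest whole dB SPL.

73 dB SPL

Point-source attenuation: ΔL = 20·log₁₀(r₂/r₁) = 20·log₁₀(18.4/10.3) = 5.040 dB.
L₂ = 78.3 − 20·log₁₀(18.4/10.3) = 78.3 − 5.040 = 73.26 dB SPL.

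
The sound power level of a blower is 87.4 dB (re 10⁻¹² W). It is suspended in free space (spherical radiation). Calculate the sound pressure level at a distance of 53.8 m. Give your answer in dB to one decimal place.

41.8 dB

L_p = L_w − 10·log₁₀(4π·r²) with r = 53.8 m.
4π·r² = 3.637e+04 m², 10·log₁₀ of that is 45.608 dB.
L_p = 87.4 − 45.608 = 41.79 dB.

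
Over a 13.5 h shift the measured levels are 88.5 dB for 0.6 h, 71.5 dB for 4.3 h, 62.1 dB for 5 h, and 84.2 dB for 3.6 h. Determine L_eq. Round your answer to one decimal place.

80.3 dB

L_eq = 10·log₁₀[(1/T)·Σ tᵢ·10^(Lᵢ/10)] with T = 13.5 h.
Σ tᵢ·10^(Lᵢ/10) = 0.6·10^(88.5/10) + 4.3·10^(71.5/10) + 5·10^(62.1/10) + 3.6·10^(84.2/10) = 1.441e+09.
L_eq = 10·log₁₀(1.441e+09/13.5) = 80.28 dB.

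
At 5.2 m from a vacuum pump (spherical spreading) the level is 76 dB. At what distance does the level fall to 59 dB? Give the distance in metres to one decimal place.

Point-source spreading drops the level by 20·log₁₀(r₂/r₁); inverting, r₂/r₁ = 10^(ΔL/20).
r₂ = 5.2·10^((76−59)/20) = 5.2·10^(17.0/20) = 36.81 m.

36.8 m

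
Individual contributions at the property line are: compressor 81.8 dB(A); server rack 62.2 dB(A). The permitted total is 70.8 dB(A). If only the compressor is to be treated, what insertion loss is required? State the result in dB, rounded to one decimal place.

11.6 dB

The untreated sources together contribute 10^(62.2/10) = 1.660e+06, i.e. 62.20 dB(A).
To meet 70.8 dB(A) overall, the treated compressor may contribute at most 10^(70.8/10) − 1.660e+06 = 1.036e+07, i.e. 70.15 dB(A).
Required insertion loss = 81.8 − 70.15 = 11.65 dB.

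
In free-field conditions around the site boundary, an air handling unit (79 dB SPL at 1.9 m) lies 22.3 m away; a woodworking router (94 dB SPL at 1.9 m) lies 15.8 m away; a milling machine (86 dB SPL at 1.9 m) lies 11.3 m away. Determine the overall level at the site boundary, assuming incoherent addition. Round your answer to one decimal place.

76.8 dB SPL

First find each source's level at the receiver (point-source: −20·log₁₀(r/r_ref)), then combine on an intensity basis.
air handling unit: 79 − 20·log₁₀(22.3/1.9) = 79 − 21.39 = 57.61 dB SPL.
woodworking router: 94 − 20·log₁₀(15.8/1.9) = 94 − 18.40 = 75.60 dB SPL.
milling machine: 86 − 20·log₁₀(11.3/1.9) = 86 − 15.49 = 70.51 dB SPL.
Σ 10^(L/10) = 4.816e+07 → L_total = 10·log₁₀(4.816e+07) = 76.83 dB SPL.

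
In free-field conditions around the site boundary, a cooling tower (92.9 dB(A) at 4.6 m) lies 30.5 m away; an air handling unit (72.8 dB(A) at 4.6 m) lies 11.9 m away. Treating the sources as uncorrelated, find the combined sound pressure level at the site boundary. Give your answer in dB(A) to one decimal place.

76.7 dB(A)

Propagate each source to the receiver with L = L_ref − 20·log₁₀(r/r_ref), then add intensities.
cooling tower: 92.9 − 20·log₁₀(30.5/4.6) = 92.9 − 16.43 = 76.47 dB(A).
air handling unit: 72.8 − 20·log₁₀(11.9/4.6) = 72.8 − 8.26 = 64.54 dB(A).
Σ 10^(L/10) = 4.720e+07 → L_total = 10·log₁₀(4.720e+07) = 76.74 dB(A).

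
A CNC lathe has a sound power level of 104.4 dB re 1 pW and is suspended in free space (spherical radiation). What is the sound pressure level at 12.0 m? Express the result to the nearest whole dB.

The power spreads over a sphere of area 4π·r², so L_p = L_w − 10·log₁₀(4π·r²).
4π·r² = 1810 m², 10·log₁₀ of that is 32.576 dB.
L_p = 104.4 − 32.576 = 71.82 dB.

72 dB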